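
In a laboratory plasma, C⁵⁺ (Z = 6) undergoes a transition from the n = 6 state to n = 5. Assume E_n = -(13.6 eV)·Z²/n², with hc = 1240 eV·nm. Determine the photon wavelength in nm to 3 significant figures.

207 nm

For Z = 6 the level energies scale as Z², so the effective Rydberg energy is 13.6 × 36 = 489.6 eV.
ΔE = 489.6 × (1/5² − 1/6²) = 489.6 × 0.01222 = 5.984 eV.
λ = hc/ΔE = 1240 / 5.984 = 207 nm.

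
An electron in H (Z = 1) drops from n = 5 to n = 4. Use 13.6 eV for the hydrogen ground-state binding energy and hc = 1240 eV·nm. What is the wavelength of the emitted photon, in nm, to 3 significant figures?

4050 nm

ΔE = 13.60 × (1/4² − 1/5²) = 13.60 × 0.02250 = 0.3060 eV.
λ = hc/ΔE = 1240 / 0.3060 = 4050 nm.
This line belongs to the Brackett series.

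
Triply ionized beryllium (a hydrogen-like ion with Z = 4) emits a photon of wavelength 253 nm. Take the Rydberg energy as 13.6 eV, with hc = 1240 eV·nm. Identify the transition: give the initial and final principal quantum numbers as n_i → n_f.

n_i = 5, n_f = 4

The photon energy is ΔE = hc/λ = 1240 / 253 = 4.901 eV.
With Z = 4, ΔE = 217.6 × (1/n_f² − 1/n_i²), so 1/n_f² − 1/n_i² = 0.02252.
Trying n_f = 4 gives 1/n_i² = 0.03998, i.e. n_i ≈ 5; this pair matches.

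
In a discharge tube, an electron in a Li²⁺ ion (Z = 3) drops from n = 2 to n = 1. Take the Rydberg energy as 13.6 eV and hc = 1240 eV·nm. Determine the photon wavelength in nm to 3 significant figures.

13.5 nm

For Z = 3 the level energies scale as Z², so the effective Rydberg energy is 13.6 × 9 = 122.4 eV.
ΔE = 122.4 × (1/1² − 1/2²) = 122.4 × 0.7500 = 91.80 eV.
λ = hc/ΔE = 1240 / 91.80 = 13.5 nm.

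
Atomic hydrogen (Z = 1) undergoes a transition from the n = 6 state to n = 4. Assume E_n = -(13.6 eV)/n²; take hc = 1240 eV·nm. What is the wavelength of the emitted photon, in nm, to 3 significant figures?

2630 nm

ΔE = 13.60 × (1/4² − 1/6²) = 13.60 × 0.03472 = 0.4722 eV.
λ = hc/ΔE = 1240 / 0.4722 = 2630 nm.
This line belongs to the Brackett series.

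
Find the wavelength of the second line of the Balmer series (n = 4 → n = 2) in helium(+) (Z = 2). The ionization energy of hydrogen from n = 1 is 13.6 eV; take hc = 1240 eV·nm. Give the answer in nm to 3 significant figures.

122 nm

The Balmer series terminates on n_f = 2; the second line has n_i = 2+2 = 4.
ΔE = 54.40 × (1/2² − 1/4²) = 10.20 eV.
λ = 1240 / 10.20 = 122 nm.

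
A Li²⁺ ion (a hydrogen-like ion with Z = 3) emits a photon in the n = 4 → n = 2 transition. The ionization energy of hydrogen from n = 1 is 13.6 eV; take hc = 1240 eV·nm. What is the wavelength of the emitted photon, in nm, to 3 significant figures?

For Z = 3 the level energies scale as Z², so the effective Rydberg energy is 13.6 × 9 = 122.4 eV.
ΔE = 122.4 × (1/2² − 1/4²) = 122.4 × 0.1875 = 22.95 eV.
λ = hc/ΔE = 1240 / 22.95 = 54.0 nm.

54.0 nm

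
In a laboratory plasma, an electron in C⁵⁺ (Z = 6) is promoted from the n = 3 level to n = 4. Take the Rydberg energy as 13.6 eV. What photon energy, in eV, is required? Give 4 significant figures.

23.80 eV

The Bohr energies scale as Z², so for Z = 6: E_n = −489.6/n² eV.
E_4 = −489.6/16 = −30.60 eV and E_3 = −489.6/9 = −54.40 eV.
The photon energy is |E_4 − E_3| = 23.80 eV.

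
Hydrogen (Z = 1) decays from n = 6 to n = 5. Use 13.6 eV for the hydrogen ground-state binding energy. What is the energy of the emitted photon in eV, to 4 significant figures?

E_6 = −13.60/36 = −0.3778 eV and E_5 = −13.60/25 = −0.5440 eV.
The photon energy is |E_6 − E_5| = 0.1662 eV.

0.1662 eV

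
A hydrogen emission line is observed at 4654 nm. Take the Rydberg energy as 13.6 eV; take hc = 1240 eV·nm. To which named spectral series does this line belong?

ΔE = 1240/4654 = 0.2664 eV.
This matches 13.6 × (1/5² − 1/7²), so n_f = 5: the Pfund series.

Pfund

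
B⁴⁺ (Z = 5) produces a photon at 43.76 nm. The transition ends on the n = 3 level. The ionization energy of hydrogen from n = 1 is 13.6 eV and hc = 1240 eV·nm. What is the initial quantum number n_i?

n_i = 6

The photon energy is ΔE = hc/λ = 1240 / 43.76 = 28.34 eV.
With Z = 5, ΔE = 340.0 × (1/n_f² − 1/n_i²), so 1/n_f² − 1/n_i² = 0.08334.
With n_f = 3: 1/n_i² = 1/9 − 0.08334 = 0.02777, so n_i ≈ 6.00.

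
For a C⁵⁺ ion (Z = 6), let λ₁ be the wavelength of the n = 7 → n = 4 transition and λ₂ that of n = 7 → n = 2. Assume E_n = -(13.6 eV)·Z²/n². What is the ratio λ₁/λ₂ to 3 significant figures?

5.45

λ ∝ 1/ΔE ∝ 1/(1/n_f² − 1/n_i²), and the Z² and hc factors cancel in the ratio.
λ₁/λ₂ = (1/2² − 1/7²)/(1/4² − 1/7²) = 0.2296/0.04209 = 5.45.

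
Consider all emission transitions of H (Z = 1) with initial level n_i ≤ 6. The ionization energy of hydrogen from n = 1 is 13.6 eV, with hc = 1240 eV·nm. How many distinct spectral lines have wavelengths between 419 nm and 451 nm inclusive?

Enumerate all n_i → n_f pairs with 1 ≤ n_f < n_i ≤ 6 and compute λ = 1240 / [13.6·1·(1/n_f² − 1/n_i²)].
Lines falling in [419, 451] nm: 5→2 (434.2 nm).

1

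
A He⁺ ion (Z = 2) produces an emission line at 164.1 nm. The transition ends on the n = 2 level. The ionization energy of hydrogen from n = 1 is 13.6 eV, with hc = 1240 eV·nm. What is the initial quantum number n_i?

n_i = 3

The photon energy is ΔE = hc/λ = 1240 / 164.1 = 7.556 eV.
With Z = 2, ΔE = 54.40 × (1/n_f² − 1/n_i²), so 1/n_f² − 1/n_i² = 0.1389.
With n_f = 2: 1/n_i² = 1/4 − 0.1389 = 0.1111, so n_i ≈ 3.00.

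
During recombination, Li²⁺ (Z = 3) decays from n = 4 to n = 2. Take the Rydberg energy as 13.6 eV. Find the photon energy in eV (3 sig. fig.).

23.0 eV

The Bohr energies scale as Z², so for Z = 3: E_n = −122.4/n² eV.
E_4 = −122.4/16 = −7.650 eV and E_2 = −122.4/4 = −30.60 eV.
The photon energy is |E_4 − E_2| = 23.0 eV.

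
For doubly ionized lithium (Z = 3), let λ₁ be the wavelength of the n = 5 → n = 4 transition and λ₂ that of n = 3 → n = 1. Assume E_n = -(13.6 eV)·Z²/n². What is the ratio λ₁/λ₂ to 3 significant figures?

39.5

λ ∝ 1/ΔE ∝ 1/(1/n_f² − 1/n_i²), and the Z² and hc factors cancel in the ratio.
λ₁/λ₂ = (1/1² − 1/3²)/(1/4² − 1/5²) = 0.8889/0.02250 = 39.5.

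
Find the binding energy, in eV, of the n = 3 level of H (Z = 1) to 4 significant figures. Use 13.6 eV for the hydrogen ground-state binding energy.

E_3 = −13.60/9 = −1.511 eV, so ionization (to E = 0) requires 1.511 eV.

1.511 eV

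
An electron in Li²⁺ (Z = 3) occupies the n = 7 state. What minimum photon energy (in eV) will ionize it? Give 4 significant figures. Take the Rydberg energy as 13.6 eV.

2.498 eV

E_n = −13.6 Z²/n² = −122.4/n² eV for Z = 3.
E_7 = −122.4/49 = −2.498 eV, so ionization (to E = 0) requires 2.498 eV.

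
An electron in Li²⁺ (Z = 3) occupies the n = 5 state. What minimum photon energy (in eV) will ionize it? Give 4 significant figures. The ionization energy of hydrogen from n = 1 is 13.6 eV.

4.896 eV

E_n = −13.6 Z²/n² = −122.4/n² eV for Z = 3.
E_5 = −122.4/25 = −4.896 eV, so ionization (to E = 0) requires 4.896 eV.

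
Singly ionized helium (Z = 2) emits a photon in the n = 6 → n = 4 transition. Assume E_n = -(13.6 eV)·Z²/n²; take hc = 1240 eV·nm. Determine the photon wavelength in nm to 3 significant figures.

For Z = 2 the level energies scale as Z², so the effective Rydberg energy is 13.6 × 4 = 54.40 eV.
ΔE = 54.40 × (1/4² − 1/6²) = 54.40 × 0.03472 = 1.889 eV.
λ = hc/ΔE = 1240 / 1.889 = 656 nm.

656 nm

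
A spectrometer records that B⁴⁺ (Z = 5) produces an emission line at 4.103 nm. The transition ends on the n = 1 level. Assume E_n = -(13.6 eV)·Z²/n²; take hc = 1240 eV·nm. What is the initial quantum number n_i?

n_i = 3

The photon energy is ΔE = hc/λ = 1240 / 4.103 = 302.2 eV.
With Z = 5, ΔE = 340.0 × (1/n_f² − 1/n_i²), so 1/n_f² − 1/n_i² = 0.8889.
With n_f = 1: 1/n_i² = 1/1 − 0.8889 = 0.1111, so n_i ≈ 3.00.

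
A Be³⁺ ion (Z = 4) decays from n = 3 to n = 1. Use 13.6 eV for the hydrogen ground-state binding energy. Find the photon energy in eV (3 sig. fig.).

The Bohr energies scale as Z², so for Z = 4: E_n = −217.6/n² eV.
E_3 = −217.6/9 = −24.18 eV and E_1 = −217.6/1 = −217.6 eV.
The photon energy is |E_3 − E_1| = 193 eV.

193 eV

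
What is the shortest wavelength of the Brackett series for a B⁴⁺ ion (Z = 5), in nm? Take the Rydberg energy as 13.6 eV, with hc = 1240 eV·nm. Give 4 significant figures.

58.35 nm

The Brackett series has lower level n_f = 4; the series limit corresponds to n_i → ∞.
ΔE_max = 13.6 × 25 / 4² = 21.25 eV.
λ_min = 1240 / 21.25 = 58.35 nm.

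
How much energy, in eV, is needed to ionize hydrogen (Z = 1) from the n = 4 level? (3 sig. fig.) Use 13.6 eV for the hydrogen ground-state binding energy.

E_4 = −13.60/16 = −0.850 eV, so ionization (to E = 0) requires 0.850 eV.

0.850 eV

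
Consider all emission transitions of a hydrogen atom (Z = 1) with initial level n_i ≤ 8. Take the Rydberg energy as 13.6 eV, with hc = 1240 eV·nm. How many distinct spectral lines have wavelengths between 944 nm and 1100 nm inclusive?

Enumerate all n_i → n_f pairs with 1 ≤ n_f < n_i ≤ 8 and compute λ = 1240 / [13.6·1·(1/n_f² − 1/n_i²)].
Lines falling in [944, 1100] nm: 8→3 (954.9 nm), 7→3 (1005 nm), 6→3 (1094 nm).

3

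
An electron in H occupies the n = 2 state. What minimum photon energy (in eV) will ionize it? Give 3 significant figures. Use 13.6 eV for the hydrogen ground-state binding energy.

3.40 eV

E_2 = −13.60/4 = −3.40 eV, so ionization (to E = 0) requires 3.40 eV.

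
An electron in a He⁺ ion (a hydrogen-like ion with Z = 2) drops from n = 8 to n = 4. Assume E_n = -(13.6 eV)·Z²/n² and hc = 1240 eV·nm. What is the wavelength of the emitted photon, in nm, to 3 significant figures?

486 nm

For Z = 2 the level energies scale as Z², so the effective Rydberg energy is 13.6 × 4 = 54.40 eV.
ΔE = 54.40 × (1/4² − 1/8²) = 54.40 × 0.04688 = 2.550 eV.
λ = hc/ΔE = 1240 / 2.550 = 486 nm.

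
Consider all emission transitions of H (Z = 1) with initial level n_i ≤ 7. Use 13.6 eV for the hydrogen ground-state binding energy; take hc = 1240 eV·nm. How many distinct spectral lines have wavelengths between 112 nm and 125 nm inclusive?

Enumerate all n_i → n_f pairs with 1 ≤ n_f < n_i ≤ 7 and compute λ = 1240 / [13.6·1·(1/n_f² − 1/n_i²)].
Lines falling in [112, 125] nm: 2→1 (121.6 nm).

1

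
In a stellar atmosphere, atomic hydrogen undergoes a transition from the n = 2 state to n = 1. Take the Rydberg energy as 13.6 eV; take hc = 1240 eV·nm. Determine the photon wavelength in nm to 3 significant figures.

122 nm

ΔE = 13.60 × (1/1² − 1/2²) = 13.60 × 0.7500 = 10.20 eV.
λ = hc/ΔE = 1240 / 10.20 = 122 nm.
This line belongs to the Lyman series.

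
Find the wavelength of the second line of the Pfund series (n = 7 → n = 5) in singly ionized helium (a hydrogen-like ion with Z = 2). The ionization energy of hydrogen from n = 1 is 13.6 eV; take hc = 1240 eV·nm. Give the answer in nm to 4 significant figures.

1163 nm

The Pfund series terminates on n_f = 5; the second line has n_i = 5+2 = 7.
ΔE = 54.40 × (1/5² − 1/7²) = 1.066 eV.
λ = 1240 / 1.066 = 1163 nm.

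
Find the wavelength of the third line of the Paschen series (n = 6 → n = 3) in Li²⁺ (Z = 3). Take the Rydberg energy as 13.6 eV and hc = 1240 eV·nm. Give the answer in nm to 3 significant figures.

The Paschen series terminates on n_f = 3; the third line has n_i = 3+3 = 6.
ΔE = 122.4 × (1/3² − 1/6²) = 10.20 eV.
λ = 1240 / 10.20 = 122 nm.

122 nm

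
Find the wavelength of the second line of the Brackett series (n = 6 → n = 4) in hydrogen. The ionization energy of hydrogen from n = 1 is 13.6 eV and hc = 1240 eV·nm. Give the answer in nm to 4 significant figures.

2626 nm

The Brackett series terminates on n_f = 4; the second line has n_i = 4+2 = 6.
ΔE = 13.60 × (1/4² − 1/6²) = 0.4722 eV.
λ = 1240 / 0.4722 = 2626 nm.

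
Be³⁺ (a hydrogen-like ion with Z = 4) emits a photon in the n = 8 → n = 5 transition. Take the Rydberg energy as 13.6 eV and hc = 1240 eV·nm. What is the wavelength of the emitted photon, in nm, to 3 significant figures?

For Z = 4 the level energies scale as Z², so the effective Rydberg energy is 13.6 × 16 = 217.6 eV.
ΔE = 217.6 × (1/5² − 1/8²) = 217.6 × 0.02438 = 5.304 eV.
λ = hc/ΔE = 1240 / 5.304 = 234 nm.

234 nm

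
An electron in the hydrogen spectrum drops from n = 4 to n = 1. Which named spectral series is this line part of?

The series is set by the lower level: n_f = 1 is the Lyman series.

Lyman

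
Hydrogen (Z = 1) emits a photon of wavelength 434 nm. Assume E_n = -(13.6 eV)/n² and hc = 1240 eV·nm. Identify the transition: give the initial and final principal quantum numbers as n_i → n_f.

The photon energy is ΔE = hc/λ = 1240 / 434 = 2.857 eV.
With Z = 1, ΔE = 13.60 × (1/n_f² − 1/n_i²), so 1/n_f² − 1/n_i² = 0.2101.
Trying n_f = 2 gives 1/n_i² = 0.03992, i.e. n_i ≈ 5; this pair matches.

n_i = 5, n_f = 2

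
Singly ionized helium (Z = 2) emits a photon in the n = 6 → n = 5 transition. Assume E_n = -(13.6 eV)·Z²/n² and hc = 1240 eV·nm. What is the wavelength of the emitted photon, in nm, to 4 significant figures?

1865 nm

For Z = 2 the level energies scale as Z², so the effective Rydberg energy is 13.6 × 4 = 54.40 eV.
ΔE = 54.40 × (1/5² − 1/6²) = 54.40 × 0.01222 = 0.6649 eV.
λ = hc/ΔE = 1240 / 0.6649 = 1865 nm.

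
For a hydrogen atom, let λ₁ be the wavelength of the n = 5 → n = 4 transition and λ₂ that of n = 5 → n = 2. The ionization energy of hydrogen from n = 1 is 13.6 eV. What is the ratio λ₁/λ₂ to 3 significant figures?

9.33

λ ∝ 1/ΔE ∝ 1/(1/n_f² − 1/n_i²), and the Z² and hc factors cancel in the ratio.
λ₁/λ₂ = (1/2² − 1/5²)/(1/4² − 1/5²) = 0.2100/0.02250 = 9.33.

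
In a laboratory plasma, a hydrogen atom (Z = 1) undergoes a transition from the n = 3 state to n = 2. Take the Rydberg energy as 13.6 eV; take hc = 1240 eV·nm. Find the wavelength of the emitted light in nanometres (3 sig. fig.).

ΔE = 13.60 × (1/2² − 1/3²) = 13.60 × 0.1389 = 1.889 eV.
λ = hc/ΔE = 1240 / 1.889 = 656 nm.

656 nm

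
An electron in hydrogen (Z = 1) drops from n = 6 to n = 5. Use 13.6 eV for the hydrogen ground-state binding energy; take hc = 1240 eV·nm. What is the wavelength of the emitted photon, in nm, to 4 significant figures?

ΔE = 13.60 × (1/5² − 1/6²) = 13.60 × 0.01222 = 0.1662 eV.
λ = hc/ΔE = 1240 / 0.1662 = 7460 nm.
This line belongs to the Pfund series.

7460 nm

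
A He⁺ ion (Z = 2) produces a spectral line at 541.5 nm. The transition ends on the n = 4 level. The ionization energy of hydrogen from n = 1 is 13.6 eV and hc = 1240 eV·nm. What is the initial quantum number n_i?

The photon energy is ΔE = hc/λ = 1240 / 541.5 = 2.290 eV.
With Z = 2, ΔE = 54.40 × (1/n_f² − 1/n_i²), so 1/n_f² − 1/n_i² = 0.04209.
With n_f = 4: 1/n_i² = 1/16 − 0.04209 = 0.02041, so n_i ≈ 7.00.

n_i = 7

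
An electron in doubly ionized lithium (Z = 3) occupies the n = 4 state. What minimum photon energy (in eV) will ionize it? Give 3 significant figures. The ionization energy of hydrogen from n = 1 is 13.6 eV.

E_n = −13.6 Z²/n² = −122.4/n² eV for Z = 3.
E_4 = −122.4/16 = −7.65 eV, so ionization (to E = 0) requires 7.65 eV.

7.65 eV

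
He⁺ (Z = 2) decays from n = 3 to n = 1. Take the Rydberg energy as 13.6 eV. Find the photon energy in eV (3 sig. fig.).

48.4 eV

The Bohr energies scale as Z², so for Z = 2: E_n = −54.40/n² eV.
E_3 = −54.40/9 = −6.044 eV and E_1 = −54.40/1 = −54.40 eV.
The photon energy is |E_3 − E_1| = 48.4 eV.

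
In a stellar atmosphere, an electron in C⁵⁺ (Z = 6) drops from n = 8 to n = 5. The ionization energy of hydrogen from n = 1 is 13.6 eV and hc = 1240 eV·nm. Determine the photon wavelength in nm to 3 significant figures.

104 nm

For Z = 6 the level energies scale as Z², so the effective Rydberg energy is 13.6 × 36 = 489.6 eV.
ΔE = 489.6 × (1/5² − 1/8²) = 489.6 × 0.02438 = 11.93 eV.
λ = hc/ΔE = 1240 / 11.93 = 104 nm.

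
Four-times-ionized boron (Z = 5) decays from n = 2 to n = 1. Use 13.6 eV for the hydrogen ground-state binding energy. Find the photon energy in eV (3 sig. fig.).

The Bohr energies scale as Z², so for Z = 5: E_n = −340.0/n² eV.
E_2 = −340.0/4 = −85.00 eV and E_1 = −340.0/1 = −340.0 eV.
The photon energy is |E_2 − E_1| = 255 eV.

255 eV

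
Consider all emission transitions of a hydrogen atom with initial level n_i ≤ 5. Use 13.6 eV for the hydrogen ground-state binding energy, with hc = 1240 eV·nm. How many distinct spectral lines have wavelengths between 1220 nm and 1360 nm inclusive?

Enumerate all n_i → n_f pairs with 1 ≤ n_f < n_i ≤ 5 and compute λ = 1240 / [13.6·1·(1/n_f² − 1/n_i²)].
Lines falling in [1220, 1360] nm: 5→3 (1282 nm).

1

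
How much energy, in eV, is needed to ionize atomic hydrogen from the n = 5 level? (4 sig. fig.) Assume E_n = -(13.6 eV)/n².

0.5440 eV

E_5 = −13.60/25 = −0.5440 eV, so ionization (to E = 0) requires 0.5440 eV.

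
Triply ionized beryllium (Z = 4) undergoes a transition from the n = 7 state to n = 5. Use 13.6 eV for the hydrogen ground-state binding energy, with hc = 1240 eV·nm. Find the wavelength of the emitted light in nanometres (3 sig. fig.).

For Z = 4 the level energies scale as Z², so the effective Rydberg energy is 13.6 × 16 = 217.6 eV.
ΔE = 217.6 × (1/5² − 1/7²) = 217.6 × 0.01959 = 4.263 eV.
λ = hc/ΔE = 1240 / 4.263 = 291 nm.

291 nm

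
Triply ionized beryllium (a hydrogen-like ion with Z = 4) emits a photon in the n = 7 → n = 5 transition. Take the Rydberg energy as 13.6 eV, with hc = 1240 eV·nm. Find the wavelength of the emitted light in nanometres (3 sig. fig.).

291 nm

For Z = 4 the level energies scale as Z², so the effective Rydberg energy is 13.6 × 16 = 217.6 eV.
ΔE = 217.6 × (1/5² − 1/7²) = 217.6 × 0.01959 = 4.263 eV.
λ = hc/ΔE = 1240 / 4.263 = 291 nm.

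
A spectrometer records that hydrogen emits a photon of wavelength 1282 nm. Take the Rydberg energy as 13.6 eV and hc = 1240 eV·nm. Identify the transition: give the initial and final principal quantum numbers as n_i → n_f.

The photon energy is ΔE = hc/λ = 1240 / 1282 = 0.9672 eV.
With Z = 1, ΔE = 13.60 × (1/n_f² − 1/n_i²), so 1/n_f² − 1/n_i² = 0.07112.
Trying n_f = 3 gives 1/n_i² = 0.03999, i.e. n_i ≈ 5; this pair matches.

n_i = 5, n_f = 3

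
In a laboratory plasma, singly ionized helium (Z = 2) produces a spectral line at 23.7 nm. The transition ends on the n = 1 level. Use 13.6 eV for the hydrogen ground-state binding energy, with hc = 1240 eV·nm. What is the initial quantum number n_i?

The photon energy is ΔE = hc/λ = 1240 / 23.7 = 52.32 eV.
With Z = 2, ΔE = 54.40 × (1/n_f² − 1/n_i²), so 1/n_f² − 1/n_i² = 0.9618.
With n_f = 1: 1/n_i² = 1/1 − 0.9618 = 0.03822, so n_i ≈ 5.11.

n_i = 5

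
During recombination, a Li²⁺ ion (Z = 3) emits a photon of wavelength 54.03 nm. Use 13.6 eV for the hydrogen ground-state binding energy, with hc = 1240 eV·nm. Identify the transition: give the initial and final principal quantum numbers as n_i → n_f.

n_i = 4, n_f = 2

The photon energy is ΔE = hc/λ = 1240 / 54.03 = 22.95 eV.
With Z = 3, ΔE = 122.4 × (1/n_f² − 1/n_i²), so 1/n_f² − 1/n_i² = 0.1875.
Trying n_f = 2 gives 1/n_i² = 0.06250, i.e. n_i ≈ 4; this pair matches.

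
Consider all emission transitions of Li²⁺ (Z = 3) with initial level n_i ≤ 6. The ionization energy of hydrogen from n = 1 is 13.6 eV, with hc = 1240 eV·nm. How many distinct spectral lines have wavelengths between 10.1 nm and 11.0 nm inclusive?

3

Enumerate all n_i → n_f pairs with 1 ≤ n_f < n_i ≤ 6 and compute λ = 1240 / [13.6·9·(1/n_f² − 1/n_i²)].
Lines falling in [10.1, 11.0] nm: 6→1 (10.42 nm), 5→1 (10.55 nm), 4→1 (10.81 nm).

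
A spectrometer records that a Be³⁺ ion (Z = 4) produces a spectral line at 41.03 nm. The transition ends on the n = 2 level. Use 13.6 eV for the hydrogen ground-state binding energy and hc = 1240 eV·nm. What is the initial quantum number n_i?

The photon energy is ΔE = hc/λ = 1240 / 41.03 = 30.22 eV.
With Z = 4, ΔE = 217.6 × (1/n_f² − 1/n_i²), so 1/n_f² − 1/n_i² = 0.1389.
With n_f = 2: 1/n_i² = 1/4 − 0.1389 = 0.1111, so n_i ≈ 3.00.

n_i = 3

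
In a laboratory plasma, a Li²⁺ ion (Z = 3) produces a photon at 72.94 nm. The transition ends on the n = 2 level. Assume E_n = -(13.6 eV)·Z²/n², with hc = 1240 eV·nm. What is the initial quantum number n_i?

The photon energy is ΔE = hc/λ = 1240 / 72.94 = 17.00 eV.
With Z = 3, ΔE = 122.4 × (1/n_f² − 1/n_i²), so 1/n_f² − 1/n_i² = 0.1389.
With n_f = 2: 1/n_i² = 1/4 − 0.1389 = 0.1111, so n_i ≈ 3.00.

n_i = 3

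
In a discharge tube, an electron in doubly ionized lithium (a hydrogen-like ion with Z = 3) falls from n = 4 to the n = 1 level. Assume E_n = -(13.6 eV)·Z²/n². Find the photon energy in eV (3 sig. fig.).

The Bohr energies scale as Z², so for Z = 3: E_n = −122.4/n² eV.
E_4 = −122.4/16 = −7.650 eV and E_1 = −122.4/1 = −122.4 eV.
The photon energy is |E_4 − E_1| = 115 eV.

115 eV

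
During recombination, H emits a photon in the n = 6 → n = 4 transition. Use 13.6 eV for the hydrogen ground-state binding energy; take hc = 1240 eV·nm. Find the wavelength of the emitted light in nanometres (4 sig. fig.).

2626 nm

ΔE = 13.60 × (1/4² − 1/6²) = 13.60 × 0.03472 = 0.4722 eV.
λ = hc/ΔE = 1240 / 0.4722 = 2626 nm.
This line belongs to the Brackett series.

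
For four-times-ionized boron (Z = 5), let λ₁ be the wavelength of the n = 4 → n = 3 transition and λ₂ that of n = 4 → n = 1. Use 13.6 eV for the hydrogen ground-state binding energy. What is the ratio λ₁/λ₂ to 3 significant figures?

λ ∝ 1/ΔE ∝ 1/(1/n_f² − 1/n_i²), and the Z² and hc factors cancel in the ratio.
λ₁/λ₂ = (1/1² − 1/4²)/(1/3² − 1/4²) = 0.9375/0.04861 = 19.3.

19.3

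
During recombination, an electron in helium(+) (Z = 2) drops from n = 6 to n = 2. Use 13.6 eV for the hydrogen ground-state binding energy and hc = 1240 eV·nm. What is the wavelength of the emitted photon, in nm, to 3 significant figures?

103 nm

For Z = 2 the level energies scale as Z², so the effective Rydberg energy is 13.6 × 4 = 54.40 eV.
ΔE = 54.40 × (1/2² − 1/6²) = 54.40 × 0.2222 = 12.09 eV.
λ = hc/ΔE = 1240 / 12.09 = 103 nm.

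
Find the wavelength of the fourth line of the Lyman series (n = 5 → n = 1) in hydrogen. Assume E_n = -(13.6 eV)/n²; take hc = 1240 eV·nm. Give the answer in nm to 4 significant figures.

The Lyman series terminates on n_f = 1; the fourth line has n_i = 1+4 = 5.
ΔE = 13.60 × (1/1² − 1/5²) = 13.06 eV.
λ = 1240 / 13.06 = 94.98 nm.

94.98 nm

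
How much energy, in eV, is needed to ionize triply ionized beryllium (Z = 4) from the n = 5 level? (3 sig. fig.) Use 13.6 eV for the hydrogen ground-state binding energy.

E_n = −13.6 Z²/n² = −217.6/n² eV for Z = 4.
E_5 = −217.6/25 = −8.70 eV, so ionization (to E = 0) requires 8.70 eV.

8.70 eV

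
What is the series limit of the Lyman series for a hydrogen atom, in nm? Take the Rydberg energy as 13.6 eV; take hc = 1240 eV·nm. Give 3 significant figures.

The Lyman series has lower level n_f = 1; the series limit corresponds to n_i → ∞.
ΔE_max = 13.6 × 1 / 1² = 13.60 eV.
λ_min = 1240 / 13.60 = 91.2 nm.

91.2 nm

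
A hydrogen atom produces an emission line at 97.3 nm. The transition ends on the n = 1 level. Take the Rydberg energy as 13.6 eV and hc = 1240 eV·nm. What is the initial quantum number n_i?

n_i = 4

The photon energy is ΔE = hc/λ = 1240 / 97.3 = 12.74 eV.
With Z = 1, ΔE = 13.60 × (1/n_f² − 1/n_i²), so 1/n_f² − 1/n_i² = 0.9371.
With n_f = 1: 1/n_i² = 1/1 − 0.9371 = 0.06293, so n_i ≈ 3.99.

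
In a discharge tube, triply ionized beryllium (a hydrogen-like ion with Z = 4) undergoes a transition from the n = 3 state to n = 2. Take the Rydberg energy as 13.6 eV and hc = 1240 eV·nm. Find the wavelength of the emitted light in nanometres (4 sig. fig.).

41.03 nm

For Z = 4 the level energies scale as Z², so the effective Rydberg energy is 13.6 × 16 = 217.6 eV.
ΔE = 217.6 × (1/2² − 1/3²) = 217.6 × 0.1389 = 30.22 eV.
λ = hc/ΔE = 1240 / 30.22 = 41.03 nm.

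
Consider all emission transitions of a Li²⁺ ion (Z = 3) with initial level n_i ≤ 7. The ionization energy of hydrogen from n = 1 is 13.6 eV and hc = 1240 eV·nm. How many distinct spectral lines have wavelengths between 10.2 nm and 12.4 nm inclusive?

5

Enumerate all n_i → n_f pairs with 1 ≤ n_f < n_i ≤ 7 and compute λ = 1240 / [13.6·9·(1/n_f² − 1/n_i²)].
Lines falling in [10.2, 12.4] nm: 7→1 (10.34 nm), 6→1 (10.42 nm), 5→1 (10.55 nm), 4→1 (10.81 nm), 3→1 (11.40 nm).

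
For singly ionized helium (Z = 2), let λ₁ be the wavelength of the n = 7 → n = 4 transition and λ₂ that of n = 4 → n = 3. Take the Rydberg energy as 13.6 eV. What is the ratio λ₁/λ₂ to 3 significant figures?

1.15

λ ∝ 1/ΔE ∝ 1/(1/n_f² − 1/n_i²), and the Z² and hc factors cancel in the ratio.
λ₁/λ₂ = (1/3² − 1/4²)/(1/4² − 1/7²) = 0.04861/0.04209 = 1.15.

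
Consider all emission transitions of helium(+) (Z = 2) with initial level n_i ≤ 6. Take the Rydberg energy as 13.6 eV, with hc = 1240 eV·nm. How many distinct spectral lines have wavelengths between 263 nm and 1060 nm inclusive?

5

Enumerate all n_i → n_f pairs with 1 ≤ n_f < n_i ≤ 6 and compute λ = 1240 / [13.6·4·(1/n_f² − 1/n_i²)].
Lines falling in [263, 1060] nm: 6→3 (273.5 nm), 5→3 (320.5 nm), 4→3 (468.9 nm), 6→4 (656.5 nm), 5→4 (1013 nm).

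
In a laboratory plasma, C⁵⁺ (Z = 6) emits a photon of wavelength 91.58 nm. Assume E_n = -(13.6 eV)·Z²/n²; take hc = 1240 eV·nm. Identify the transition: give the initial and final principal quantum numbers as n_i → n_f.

The photon energy is ΔE = hc/λ = 1240 / 91.58 = 13.54 eV.
With Z = 6, ΔE = 489.6 × (1/n_f² − 1/n_i²), so 1/n_f² − 1/n_i² = 0.02766.
Trying n_f = 5 gives 1/n_i² = 0.01234, i.e. n_i ≈ 9; this pair matches.

n_i = 9, n_f = 5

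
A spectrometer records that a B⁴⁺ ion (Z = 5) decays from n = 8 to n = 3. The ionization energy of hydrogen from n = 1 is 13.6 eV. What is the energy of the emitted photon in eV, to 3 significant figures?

32.5 eV

The Bohr energies scale as Z², so for Z = 5: E_n = −340.0/n² eV.
E_8 = −340.0/64 = −5.313 eV and E_3 = −340.0/9 = −37.78 eV.
The photon energy is |E_8 − E_3| = 32.5 eV.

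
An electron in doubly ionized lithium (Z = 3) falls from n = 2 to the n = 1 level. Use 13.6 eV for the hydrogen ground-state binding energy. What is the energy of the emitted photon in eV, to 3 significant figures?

91.8 eV

The Bohr energies scale as Z², so for Z = 3: E_n = −122.4/n² eV.
E_2 = −122.4/4 = −30.60 eV and E_1 = −122.4/1 = −122.4 eV.
The photon energy is |E_2 − E_1| = 91.8 eV.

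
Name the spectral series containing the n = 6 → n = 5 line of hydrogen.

Pfund

The series is set by the lower level: n_f = 5 is the Pfund series.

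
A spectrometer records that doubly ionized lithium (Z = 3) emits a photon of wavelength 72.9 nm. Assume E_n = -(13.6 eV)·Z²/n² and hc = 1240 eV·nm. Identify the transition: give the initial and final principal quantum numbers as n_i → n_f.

The photon energy is ΔE = hc/λ = 1240 / 72.9 = 17.01 eV.
With Z = 3, ΔE = 122.4 × (1/n_f² − 1/n_i²), so 1/n_f² − 1/n_i² = 0.1390.
Trying n_f = 2 gives 1/n_i² = 0.1110, i.e. n_i ≈ 3; this pair matches.

n_i = 3, n_f = 2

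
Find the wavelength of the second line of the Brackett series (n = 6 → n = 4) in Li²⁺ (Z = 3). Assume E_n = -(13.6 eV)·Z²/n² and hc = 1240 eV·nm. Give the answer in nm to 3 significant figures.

The Brackett series terminates on n_f = 4; the second line has n_i = 4+2 = 6.
ΔE = 122.4 × (1/4² − 1/6²) = 4.250 eV.
λ = 1240 / 4.250 = 292 nm.

292 nm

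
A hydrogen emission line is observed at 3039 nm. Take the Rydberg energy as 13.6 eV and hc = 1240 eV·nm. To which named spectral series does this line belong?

ΔE = 1240/3039 = 0.4080 eV.
This matches 13.6 × (1/5² − 1/10²), so n_f = 5: the Pfund series.

Pfund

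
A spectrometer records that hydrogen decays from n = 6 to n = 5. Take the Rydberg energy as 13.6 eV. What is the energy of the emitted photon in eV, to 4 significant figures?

0.1662 eV

E_6 = −13.60/36 = −0.3778 eV and E_5 = −13.60/25 = −0.5440 eV.
The photon energy is |E_6 − E_5| = 0.1662 eV.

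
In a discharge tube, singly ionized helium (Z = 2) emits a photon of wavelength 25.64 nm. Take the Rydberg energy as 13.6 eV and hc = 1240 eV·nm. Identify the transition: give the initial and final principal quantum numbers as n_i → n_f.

The photon energy is ΔE = hc/λ = 1240 / 25.64 = 48.36 eV.
With Z = 2, ΔE = 54.40 × (1/n_f² − 1/n_i²), so 1/n_f² − 1/n_i² = 0.8890.
Trying n_f = 1 gives 1/n_i² = 0.1110, i.e. n_i ≈ 3; this pair matches.

n_i = 3, n_f = 1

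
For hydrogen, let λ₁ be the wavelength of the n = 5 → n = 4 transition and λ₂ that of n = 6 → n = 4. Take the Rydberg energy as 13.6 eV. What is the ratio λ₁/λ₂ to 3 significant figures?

1.54

λ ∝ 1/ΔE ∝ 1/(1/n_f² − 1/n_i²), and the Z² and hc factors cancel in the ratio.
λ₁/λ₂ = (1/4² − 1/6²)/(1/4² − 1/5²) = 0.03472/0.02250 = 1.54.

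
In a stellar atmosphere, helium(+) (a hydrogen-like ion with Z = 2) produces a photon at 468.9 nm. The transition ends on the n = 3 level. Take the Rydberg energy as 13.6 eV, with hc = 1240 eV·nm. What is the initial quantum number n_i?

The photon energy is ΔE = hc/λ = 1240 / 468.9 = 2.644 eV.
With Z = 2, ΔE = 54.40 × (1/n_f² − 1/n_i²), so 1/n_f² − 1/n_i² = 0.04861.
With n_f = 3: 1/n_i² = 1/9 − 0.04861 = 0.06250, so n_i ≈ 4.00.

n_i = 4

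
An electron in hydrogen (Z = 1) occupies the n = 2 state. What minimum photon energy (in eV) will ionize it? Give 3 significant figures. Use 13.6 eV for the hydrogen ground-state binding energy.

E_2 = −13.60/4 = −3.40 eV, so ionization (to E = 0) requires 3.40 eV.

3.40 eV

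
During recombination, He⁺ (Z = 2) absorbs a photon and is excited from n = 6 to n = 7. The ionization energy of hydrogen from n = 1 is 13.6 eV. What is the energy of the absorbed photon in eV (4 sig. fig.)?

0.4009 eV

The Bohr energies scale as Z², so for Z = 2: E_n = −54.40/n² eV.
E_7 = −54.40/49 = −1.110 eV and E_6 = −54.40/36 = −1.511 eV.
The photon energy is |E_7 − E_6| = 0.4009 eV.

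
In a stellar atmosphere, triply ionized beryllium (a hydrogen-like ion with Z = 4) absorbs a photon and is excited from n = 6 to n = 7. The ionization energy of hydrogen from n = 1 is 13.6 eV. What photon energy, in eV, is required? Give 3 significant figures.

The Bohr energies scale as Z², so for Z = 4: E_n = −217.6/n² eV.
E_7 = −217.6/49 = −4.441 eV and E_6 = −217.6/36 = −6.044 eV.
The photon energy is |E_7 − E_6| = 1.60 eV.

1.60 eV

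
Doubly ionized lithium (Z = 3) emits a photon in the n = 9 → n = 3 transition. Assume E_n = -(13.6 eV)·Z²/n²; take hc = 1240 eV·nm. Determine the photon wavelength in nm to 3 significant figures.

103 nm

For Z = 3 the level energies scale as Z², so the effective Rydberg energy is 13.6 × 9 = 122.4 eV.
ΔE = 122.4 × (1/3² − 1/9²) = 122.4 × 0.09877 = 12.09 eV.
λ = hc/ΔE = 1240 / 12.09 = 103 nm.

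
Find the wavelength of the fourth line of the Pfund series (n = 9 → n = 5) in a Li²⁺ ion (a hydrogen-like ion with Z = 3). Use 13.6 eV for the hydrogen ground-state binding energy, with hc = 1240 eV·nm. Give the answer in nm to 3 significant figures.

366 nm

The Pfund series terminates on n_f = 5; the fourth line has n_i = 5+4 = 9.
ΔE = 122.4 × (1/5² − 1/9²) = 3.385 eV.
λ = 1240 / 3.385 = 366 nm.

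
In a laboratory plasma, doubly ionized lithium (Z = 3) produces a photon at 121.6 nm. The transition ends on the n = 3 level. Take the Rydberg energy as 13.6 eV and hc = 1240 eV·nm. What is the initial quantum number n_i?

The photon energy is ΔE = hc/λ = 1240 / 121.6 = 10.20 eV.
With Z = 3, ΔE = 122.4 × (1/n_f² − 1/n_i²), so 1/n_f² − 1/n_i² = 0.08331.
With n_f = 3: 1/n_i² = 1/9 − 0.08331 = 0.02780, so n_i ≈ 6.00.

n_i = 6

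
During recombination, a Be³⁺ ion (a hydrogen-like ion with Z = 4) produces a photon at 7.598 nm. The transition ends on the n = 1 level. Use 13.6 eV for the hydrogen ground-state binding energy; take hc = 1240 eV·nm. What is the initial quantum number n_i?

The photon energy is ΔE = hc/λ = 1240 / 7.598 = 163.2 eV.
With Z = 4, ΔE = 217.6 × (1/n_f² − 1/n_i²), so 1/n_f² − 1/n_i² = 0.7500.
With n_f = 1: 1/n_i² = 1/1 − 0.7500 = 0.2500, so n_i ≈ 2.00.

n_i = 2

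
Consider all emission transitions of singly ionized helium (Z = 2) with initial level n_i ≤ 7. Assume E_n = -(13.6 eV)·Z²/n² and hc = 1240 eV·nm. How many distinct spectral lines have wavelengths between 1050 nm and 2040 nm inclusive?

Enumerate all n_i → n_f pairs with 1 ≤ n_f < n_i ≤ 7 and compute λ = 1240 / [13.6·4·(1/n_f² − 1/n_i²)].
Lines falling in [1050, 2040] nm: 7→5 (1163 nm), 6→5 (1865 nm).

2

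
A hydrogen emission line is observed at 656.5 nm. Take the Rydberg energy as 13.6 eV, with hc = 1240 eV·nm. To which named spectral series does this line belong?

Balmer

ΔE = 1240/656.5 = 1.889 eV.
This matches 13.6 × (1/2² − 1/3²), so n_f = 2: the Balmer series.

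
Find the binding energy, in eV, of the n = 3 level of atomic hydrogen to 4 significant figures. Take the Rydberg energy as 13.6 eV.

1.511 eV

E_3 = −13.60/9 = −1.511 eV, so ionization (to E = 0) requires 1.511 eV.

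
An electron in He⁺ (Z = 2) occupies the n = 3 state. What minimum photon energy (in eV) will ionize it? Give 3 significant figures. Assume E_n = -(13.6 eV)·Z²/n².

6.04 eV

E_n = −13.6 Z²/n² = −54.40/n² eV for Z = 2.
E_3 = −54.40/9 = −6.04 eV, so ionization (to E = 0) requires 6.04 eV.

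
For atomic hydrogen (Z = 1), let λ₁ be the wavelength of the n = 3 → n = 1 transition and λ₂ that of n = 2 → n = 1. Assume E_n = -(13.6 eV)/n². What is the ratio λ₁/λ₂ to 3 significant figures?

λ ∝ 1/ΔE ∝ 1/(1/n_f² − 1/n_i²), and the Z² and hc factors cancel in the ratio.
λ₁/λ₂ = (1/1² − 1/2²)/(1/1² − 1/3²) = 0.7500/0.8889 = 0.844.

0.844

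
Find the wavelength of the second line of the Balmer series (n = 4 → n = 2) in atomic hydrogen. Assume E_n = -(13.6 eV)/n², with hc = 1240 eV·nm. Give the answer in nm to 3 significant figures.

486 nm

The Balmer series terminates on n_f = 2; the second line has n_i = 2+2 = 4.
ΔE = 13.60 × (1/2² − 1/4²) = 2.550 eV.
λ = 1240 / 2.550 = 486 nm.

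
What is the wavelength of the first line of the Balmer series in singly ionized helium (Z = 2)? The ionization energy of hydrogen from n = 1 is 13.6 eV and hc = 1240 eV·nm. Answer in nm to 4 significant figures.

164.1 nm

The Balmer series terminates on n_f = 2; the first line has n_i = 2+1 = 3.
ΔE = 54.40 × (1/2² − 1/3²) = 7.556 eV.
λ = 1240 / 7.556 = 164.1 nm.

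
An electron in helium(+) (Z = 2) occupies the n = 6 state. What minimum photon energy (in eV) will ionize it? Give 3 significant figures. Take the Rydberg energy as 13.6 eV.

1.51 eV

E_n = −13.6 Z²/n² = −54.40/n² eV for Z = 2.
E_6 = −54.40/36 = −1.51 eV, so ionization (to E = 0) requires 1.51 eV.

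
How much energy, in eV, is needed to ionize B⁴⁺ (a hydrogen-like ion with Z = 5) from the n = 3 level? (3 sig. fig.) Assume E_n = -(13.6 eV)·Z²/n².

37.8 eV

E_n = −13.6 Z²/n² = −340.0/n² eV for Z = 5.
E_3 = −340.0/9 = −37.8 eV, so ionization (to E = 0) requires 37.8 eV.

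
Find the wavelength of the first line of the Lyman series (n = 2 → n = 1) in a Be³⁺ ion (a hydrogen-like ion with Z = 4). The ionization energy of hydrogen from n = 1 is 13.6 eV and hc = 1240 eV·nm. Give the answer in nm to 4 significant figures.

The Lyman series terminates on n_f = 1; the first line has n_i = 1+1 = 2.
ΔE = 217.6 × (1/1² − 1/2²) = 163.2 eV.
λ = 1240 / 163.2 = 7.598 nm.

7.598 nm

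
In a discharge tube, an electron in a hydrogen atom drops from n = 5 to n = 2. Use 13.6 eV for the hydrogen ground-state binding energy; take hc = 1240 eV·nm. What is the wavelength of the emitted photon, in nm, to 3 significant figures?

434 nm

ΔE = 13.60 × (1/2² − 1/5²) = 13.60 × 0.2100 = 2.856 eV.
λ = hc/ΔE = 1240 / 2.856 = 434 nm.
This line belongs to the Balmer series.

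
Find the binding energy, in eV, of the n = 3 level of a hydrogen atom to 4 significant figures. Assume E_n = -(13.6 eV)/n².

1.511 eV

E_3 = −13.60/9 = −1.511 eV, so ionization (to E = 0) requires 1.511 eV.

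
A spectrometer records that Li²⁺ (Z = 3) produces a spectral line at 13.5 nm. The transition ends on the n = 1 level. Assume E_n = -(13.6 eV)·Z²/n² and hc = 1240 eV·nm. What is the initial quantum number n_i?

The photon energy is ΔE = hc/λ = 1240 / 13.5 = 91.85 eV.
With Z = 3, ΔE = 122.4 × (1/n_f² − 1/n_i²), so 1/n_f² − 1/n_i² = 0.7504.
With n_f = 1: 1/n_i² = 1/1 − 0.7504 = 0.2496, so n_i ≈ 2.00.

n_i = 2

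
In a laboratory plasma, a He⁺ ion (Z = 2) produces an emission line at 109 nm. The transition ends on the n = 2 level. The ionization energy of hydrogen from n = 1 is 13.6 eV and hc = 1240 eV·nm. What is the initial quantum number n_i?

n_i = 5

The photon energy is ΔE = hc/λ = 1240 / 109 = 11.38 eV.
With Z = 2, ΔE = 54.40 × (1/n_f² − 1/n_i²), so 1/n_f² − 1/n_i² = 0.2091.
With n_f = 2: 1/n_i² = 1/4 − 0.2091 = 0.04088, so n_i ≈ 4.95.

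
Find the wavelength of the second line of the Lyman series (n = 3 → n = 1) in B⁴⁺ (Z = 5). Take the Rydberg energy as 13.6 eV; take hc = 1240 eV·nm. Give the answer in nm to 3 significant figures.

The Lyman series terminates on n_f = 1; the second line has n_i = 1+2 = 3.
ΔE = 340.0 × (1/1² − 1/3²) = 302.2 eV.
λ = 1240 / 302.2 = 4.10 nm.

4.10 nm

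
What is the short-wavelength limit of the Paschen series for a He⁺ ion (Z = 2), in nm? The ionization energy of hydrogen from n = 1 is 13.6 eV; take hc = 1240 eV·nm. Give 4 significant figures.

The Paschen series has lower level n_f = 3; the series limit corresponds to n_i → ∞.
ΔE_max = 13.6 × 4 / 3² = 6.044 eV.
λ_min = 1240 / 6.044 = 205.1 nm.

205.1 nm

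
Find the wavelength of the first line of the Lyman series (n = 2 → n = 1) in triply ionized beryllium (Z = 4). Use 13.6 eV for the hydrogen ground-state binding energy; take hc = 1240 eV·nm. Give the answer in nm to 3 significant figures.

7.60 nm

The Lyman series terminates on n_f = 1; the first line has n_i = 1+1 = 2.
ΔE = 217.6 × (1/1² − 1/2²) = 163.2 eV.
λ = 1240 / 163.2 = 7.60 nm.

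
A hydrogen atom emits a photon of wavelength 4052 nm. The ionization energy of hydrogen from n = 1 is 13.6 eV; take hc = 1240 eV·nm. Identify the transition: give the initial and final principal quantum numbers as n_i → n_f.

n_i = 5, n_f = 4

The photon energy is ΔE = hc/λ = 1240 / 4052 = 0.3060 eV.
With Z = 1, ΔE = 13.60 × (1/n_f² − 1/n_i²), so 1/n_f² − 1/n_i² = 0.02250.
Trying n_f = 4 gives 1/n_i² = 0.04000, i.e. n_i ≈ 5; this pair matches.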